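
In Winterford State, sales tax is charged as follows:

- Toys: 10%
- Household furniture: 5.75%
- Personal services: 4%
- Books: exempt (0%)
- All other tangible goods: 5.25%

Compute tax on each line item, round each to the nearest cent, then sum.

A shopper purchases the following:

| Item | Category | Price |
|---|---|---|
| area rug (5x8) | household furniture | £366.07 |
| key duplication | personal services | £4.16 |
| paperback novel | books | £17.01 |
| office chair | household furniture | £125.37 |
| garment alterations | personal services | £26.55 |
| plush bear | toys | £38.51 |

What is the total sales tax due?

£33.34

Area rug (5x8) £366.07: household furniture → 5.75% → £21.05
Key duplication £4.16: personal services → 4% → £0.17
Paperback novel £17.01: books → 0% → £0.00
Office chair £125.37: household furniture → 5.75% → £7.21
Garment alterations £26.55: personal services → 4% → £1.06
Plush bear £38.51: toys → 10% → £3.85
Total tax = £21.05 + £0.17 + £7.21 + £1.06 + £3.85 = £33.34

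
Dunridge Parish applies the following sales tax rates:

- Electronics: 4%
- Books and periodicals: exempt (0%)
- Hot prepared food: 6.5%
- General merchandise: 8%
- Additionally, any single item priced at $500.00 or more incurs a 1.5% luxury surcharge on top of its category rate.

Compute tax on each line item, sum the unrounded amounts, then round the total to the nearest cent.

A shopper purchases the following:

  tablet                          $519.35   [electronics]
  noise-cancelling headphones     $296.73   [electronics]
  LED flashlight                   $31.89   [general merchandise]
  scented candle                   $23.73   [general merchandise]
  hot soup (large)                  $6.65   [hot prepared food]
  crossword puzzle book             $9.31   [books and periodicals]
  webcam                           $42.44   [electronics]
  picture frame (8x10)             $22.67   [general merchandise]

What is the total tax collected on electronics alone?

$42.13

Tablet $519.35: electronics → 4% + 1.5% surcharge = 5.5% → $28.56425
Noise-cancelling headphones $296.73: electronics → 4% → $11.8692
Webcam $42.44: electronics → 4% → $1.6976
Tax on electronics: unrounded sum = $42.13105 → $42.13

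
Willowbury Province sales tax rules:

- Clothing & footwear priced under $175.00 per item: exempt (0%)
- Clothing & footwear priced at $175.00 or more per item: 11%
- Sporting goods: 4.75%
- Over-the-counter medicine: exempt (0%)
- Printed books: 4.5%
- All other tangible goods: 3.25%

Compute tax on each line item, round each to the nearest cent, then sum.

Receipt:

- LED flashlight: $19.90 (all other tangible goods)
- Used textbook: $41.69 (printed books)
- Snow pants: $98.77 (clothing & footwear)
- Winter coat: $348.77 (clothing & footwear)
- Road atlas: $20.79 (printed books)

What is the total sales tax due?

$41.83

LED flashlight $19.90: all other tangible goods → 3.25% → $0.65
Used textbook $41.69: printed books → 4.5% → $1.88
Snow pants $98.77: clothing & footwear, under $175.00 → 0% → $0.00
Winter coat $348.77: clothing & footwear, $175.00 or more → 11% → $38.36
Road atlas $20.79: printed books → 4.5% → $0.94
Total tax = $0.65 + $1.88 + $38.36 + $0.94 = $41.83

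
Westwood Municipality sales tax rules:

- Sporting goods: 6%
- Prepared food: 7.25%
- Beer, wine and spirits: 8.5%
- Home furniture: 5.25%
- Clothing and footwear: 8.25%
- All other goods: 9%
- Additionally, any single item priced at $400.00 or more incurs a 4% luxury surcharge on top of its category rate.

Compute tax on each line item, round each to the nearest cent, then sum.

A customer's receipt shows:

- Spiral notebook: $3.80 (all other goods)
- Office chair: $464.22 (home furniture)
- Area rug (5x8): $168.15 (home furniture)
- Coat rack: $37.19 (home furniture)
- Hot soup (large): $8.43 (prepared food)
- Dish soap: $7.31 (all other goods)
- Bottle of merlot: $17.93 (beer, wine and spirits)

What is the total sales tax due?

$56.85

Spiral notebook $3.80: all other goods → 9% → $0.34
Office chair $464.22: home furniture → 5.25% + 4% surcharge = 9.25% → $42.94
Area rug (5x8) $168.15: home furniture → 5.25% → $8.83
Coat rack $37.19: home furniture → 5.25% → $1.95
Hot soup (large) $8.43: prepared food → 7.25% → $0.61
Dish soap $7.31: all other goods → 9% → $0.66
Bottle of merlot $17.93: beer, wine and spirits → 8.5% → $1.52
Total tax = $0.34 + $42.94 + $8.83 + $1.95 + $0.61 + $0.66 + $1.52 = $56.85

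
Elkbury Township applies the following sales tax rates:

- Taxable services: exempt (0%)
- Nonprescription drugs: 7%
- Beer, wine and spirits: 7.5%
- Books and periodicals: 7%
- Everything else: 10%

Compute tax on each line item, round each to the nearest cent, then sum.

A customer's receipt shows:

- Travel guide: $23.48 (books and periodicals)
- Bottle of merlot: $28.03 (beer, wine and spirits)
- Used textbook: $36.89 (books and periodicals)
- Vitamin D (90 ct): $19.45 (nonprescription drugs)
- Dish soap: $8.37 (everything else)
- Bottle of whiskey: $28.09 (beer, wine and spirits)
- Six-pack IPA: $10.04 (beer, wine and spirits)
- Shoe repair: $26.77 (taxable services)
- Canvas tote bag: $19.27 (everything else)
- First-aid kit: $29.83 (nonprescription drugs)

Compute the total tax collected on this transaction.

$15.40

Travel guide $23.48: books and periodicals → 7% → $1.64
Bottle of merlot $28.03: beer, wine and spirits → 7.5% → $2.10
Used textbook $36.89: books and periodicals → 7% → $2.58
Vitamin D (90 ct) $19.45: nonprescription drugs → 7% → $1.36
Dish soap $8.37: everything else → 10% → $0.84
Bottle of whiskey $28.09: beer, wine and spirits → 7.5% → $2.11
Six-pack IPA $10.04: beer, wine and spirits → 7.5% → $0.75
Shoe repair $26.77: taxable services → 0% → $0.00
Canvas tote bag $19.27: everything else → 10% → $1.93
First-aid kit $29.83: nonprescription drugs → 7% → $2.09
Total tax = $1.64 + $2.10 + $2.58 + $1.36 + $0.84 + $2.11 + $0.75 + $1.93 + $2.09 = $15.40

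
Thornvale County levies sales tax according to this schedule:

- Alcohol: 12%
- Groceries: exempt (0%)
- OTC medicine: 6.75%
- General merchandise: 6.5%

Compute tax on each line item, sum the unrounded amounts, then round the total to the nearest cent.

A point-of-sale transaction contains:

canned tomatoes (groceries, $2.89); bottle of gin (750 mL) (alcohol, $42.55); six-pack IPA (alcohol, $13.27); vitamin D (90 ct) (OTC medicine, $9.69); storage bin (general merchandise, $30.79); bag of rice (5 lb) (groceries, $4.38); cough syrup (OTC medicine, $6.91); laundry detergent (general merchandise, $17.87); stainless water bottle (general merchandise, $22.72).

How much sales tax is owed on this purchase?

Canned tomatoes $2.89: groceries → 0% → $0.00
Bottle of gin (750 mL) $42.55: alcohol → 12% → $5.106
Six-pack IPA $13.27: alcohol → 12% → $1.5924
Vitamin D (90 ct) $9.69: OTC medicine → 6.75% → $0.654075
Storage bin $30.79: general merchandise → 6.5% → $2.00135
Bag of rice (5 lb) $4.38: groceries → 0% → $0.00
Cough syrup $6.91: OTC medicine → 6.75% → $0.466425
Laundry detergent $17.87: general merchandise → 6.5% → $1.16155
Stainless water bottle $22.72: general merchandise → 6.5% → $1.4768
Unrounded tax sum = $12.4586 → $12.46

$12.46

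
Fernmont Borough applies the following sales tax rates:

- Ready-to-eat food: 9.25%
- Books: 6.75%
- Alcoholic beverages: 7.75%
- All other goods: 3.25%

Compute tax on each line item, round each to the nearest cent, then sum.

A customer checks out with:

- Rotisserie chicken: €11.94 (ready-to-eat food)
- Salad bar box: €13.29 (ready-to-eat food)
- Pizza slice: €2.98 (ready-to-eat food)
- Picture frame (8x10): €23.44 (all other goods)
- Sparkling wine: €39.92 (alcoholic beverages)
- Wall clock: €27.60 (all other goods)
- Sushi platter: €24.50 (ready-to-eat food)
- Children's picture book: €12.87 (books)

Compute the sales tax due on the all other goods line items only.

Picture frame (8x10) €23.44: all other goods → 3.25% → €0.76
Wall clock €27.60: all other goods → 3.25% → €0.90
Tax on all other goods = €0.76 + €0.90 = €1.66

€1.66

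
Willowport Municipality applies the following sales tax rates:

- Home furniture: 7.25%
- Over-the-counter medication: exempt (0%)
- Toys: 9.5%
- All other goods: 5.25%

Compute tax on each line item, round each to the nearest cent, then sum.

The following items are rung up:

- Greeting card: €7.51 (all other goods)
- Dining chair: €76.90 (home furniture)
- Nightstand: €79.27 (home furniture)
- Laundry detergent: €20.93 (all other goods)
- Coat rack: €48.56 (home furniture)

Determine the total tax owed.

Greeting card €7.51: all other goods → 5.25% → €0.39
Dining chair €76.90: home furniture → 7.25% → €5.58
Nightstand €79.27: home furniture → 7.25% → €5.75
Laundry detergent €20.93: all other goods → 5.25% → €1.10
Coat rack €48.56: home furniture → 7.25% → €3.52
Total tax = €0.39 + €5.58 + €5.75 + €1.10 + €3.52 = €16.34

€16.34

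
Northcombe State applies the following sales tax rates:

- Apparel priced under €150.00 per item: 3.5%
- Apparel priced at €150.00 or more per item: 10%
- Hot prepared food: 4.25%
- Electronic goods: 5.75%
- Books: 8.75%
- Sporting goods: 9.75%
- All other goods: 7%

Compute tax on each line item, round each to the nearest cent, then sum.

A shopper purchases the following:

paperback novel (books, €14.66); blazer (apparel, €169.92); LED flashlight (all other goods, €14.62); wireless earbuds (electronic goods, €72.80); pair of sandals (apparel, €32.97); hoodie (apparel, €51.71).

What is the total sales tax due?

Paperback novel €14.66: books → 8.75% → €1.28
Blazer €169.92: apparel, €150.00 or more → 10% → €16.99
LED flashlight €14.62: all other goods → 7% → €1.02
Wireless earbuds €72.80: electronic goods → 5.75% → €4.19
Pair of sandals €32.97: apparel, under €150.00 → 3.5% → €1.15
Hoodie €51.71: apparel, under €150.00 → 3.5% → €1.81
Total tax = €1.28 + €16.99 + €1.02 + €4.19 + €1.15 + €1.81 = €26.44

€26.44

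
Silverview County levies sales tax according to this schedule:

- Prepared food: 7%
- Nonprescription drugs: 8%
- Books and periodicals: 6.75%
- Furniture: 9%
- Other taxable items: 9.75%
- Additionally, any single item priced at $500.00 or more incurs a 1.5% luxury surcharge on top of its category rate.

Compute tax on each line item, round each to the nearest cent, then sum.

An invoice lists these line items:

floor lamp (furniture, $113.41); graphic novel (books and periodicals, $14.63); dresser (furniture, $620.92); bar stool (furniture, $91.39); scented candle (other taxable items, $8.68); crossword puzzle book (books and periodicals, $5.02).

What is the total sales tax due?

$85.82

Floor lamp $113.41: furniture → 9% → $10.21
Graphic novel $14.63: books and periodicals → 6.75% → $0.99
Dresser $620.92: furniture → 9% + 1.5% surcharge = 10.5% → $65.20
Bar stool $91.39: furniture → 9% → $8.23
Scented candle $8.68: other taxable items → 9.75% → $0.85
Crossword puzzle book $5.02: books and periodicals → 6.75% → $0.34
Total tax = $10.21 + $0.99 + $65.20 + $8.23 + $0.85 + $0.34 = $85.82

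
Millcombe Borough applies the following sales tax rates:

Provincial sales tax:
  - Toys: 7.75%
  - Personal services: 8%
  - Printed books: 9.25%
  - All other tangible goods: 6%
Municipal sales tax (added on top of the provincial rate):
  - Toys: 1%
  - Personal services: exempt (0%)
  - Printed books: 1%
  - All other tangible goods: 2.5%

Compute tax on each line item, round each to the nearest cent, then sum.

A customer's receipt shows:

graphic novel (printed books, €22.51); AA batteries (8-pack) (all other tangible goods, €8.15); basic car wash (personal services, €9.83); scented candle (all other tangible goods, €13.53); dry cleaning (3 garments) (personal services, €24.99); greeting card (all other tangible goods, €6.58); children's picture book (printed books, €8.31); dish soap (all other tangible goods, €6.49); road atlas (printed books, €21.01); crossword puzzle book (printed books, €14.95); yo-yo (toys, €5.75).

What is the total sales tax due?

€13.08

Graphic novel €22.51: printed books → 9.25% + 1% municipal = 10.25% → €2.31
AA batteries (8-pack) €8.15: all other tangible goods → 6% + 2.5% municipal = 8.5% → €0.69
Basic car wash €9.83: personal services → 8% + 0% municipal = 8% → €0.79
Scented candle €13.53: all other tangible goods → 6% + 2.5% municipal = 8.5% → €1.15
Dry cleaning (3 garments) €24.99: personal services → 8% + 0% municipal = 8% → €2.00
Greeting card €6.58: all other tangible goods → 6% + 2.5% municipal = 8.5% → €0.56
Children's picture book €8.31: printed books → 9.25% + 1% municipal = 10.25% → €0.85
Dish soap €6.49: all other tangible goods → 6% + 2.5% municipal = 8.5% → €0.55
Road atlas €21.01: printed books → 9.25% + 1% municipal = 10.25% → €2.15
Crossword puzzle book €14.95: printed books → 9.25% + 1% municipal = 10.25% → €1.53
Yo-yo €5.75: toys → 7.75% + 1% municipal = 8.75% → €0.50
Total tax = €2.31 + €0.69 + €0.79 + €1.15 + €2.00 + €0.56 + €0.85 + €0.55 + €2.15 + €1.53 + €0.50 = €13.08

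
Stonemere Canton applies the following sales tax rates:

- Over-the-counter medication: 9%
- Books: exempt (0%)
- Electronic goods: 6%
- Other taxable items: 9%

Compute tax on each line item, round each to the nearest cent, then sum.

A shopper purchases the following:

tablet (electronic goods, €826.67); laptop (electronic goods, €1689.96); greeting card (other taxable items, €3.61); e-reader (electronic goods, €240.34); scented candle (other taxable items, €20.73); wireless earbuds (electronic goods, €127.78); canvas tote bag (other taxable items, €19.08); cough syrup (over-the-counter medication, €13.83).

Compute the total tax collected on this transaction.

Tablet €826.67: electronic goods → 6% → €49.60
Laptop €1689.96: electronic goods → 6% → €101.40
Greeting card €3.61: other taxable items → 9% → €0.32
E-reader €240.34: electronic goods → 6% → €14.42
Scented candle €20.73: other taxable items → 9% → €1.87
Wireless earbuds €127.78: electronic goods → 6% → €7.67
Canvas tote bag €19.08: other taxable items → 9% → €1.72
Cough syrup €13.83: over-the-counter medication → 9% → €1.24
Total tax = €49.60 + €101.40 + €0.32 + €14.42 + €1.87 + €7.67 + €1.72 + €1.24 = €178.24

€178.24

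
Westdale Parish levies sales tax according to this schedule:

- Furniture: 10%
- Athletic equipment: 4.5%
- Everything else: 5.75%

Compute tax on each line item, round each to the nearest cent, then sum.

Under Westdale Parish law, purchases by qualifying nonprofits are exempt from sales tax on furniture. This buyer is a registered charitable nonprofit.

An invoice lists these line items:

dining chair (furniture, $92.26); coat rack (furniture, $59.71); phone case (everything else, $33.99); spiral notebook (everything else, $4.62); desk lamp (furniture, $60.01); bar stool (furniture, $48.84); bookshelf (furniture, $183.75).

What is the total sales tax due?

$2.22

Dining chair $92.26: furniture, buyer-exempt → 0% → $0.00
Coat rack $59.71: furniture, buyer-exempt → 0% → $0.00
Phone case $33.99: everything else → 5.75% → $1.95
Spiral notebook $4.62: everything else → 5.75% → $0.27
Desk lamp $60.01: furniture, buyer-exempt → 0% → $0.00
Bar stool $48.84: furniture, buyer-exempt → 0% → $0.00
Bookshelf $183.75: furniture, buyer-exempt → 0% → $0.00
Total tax = $1.95 + $0.27 = $2.22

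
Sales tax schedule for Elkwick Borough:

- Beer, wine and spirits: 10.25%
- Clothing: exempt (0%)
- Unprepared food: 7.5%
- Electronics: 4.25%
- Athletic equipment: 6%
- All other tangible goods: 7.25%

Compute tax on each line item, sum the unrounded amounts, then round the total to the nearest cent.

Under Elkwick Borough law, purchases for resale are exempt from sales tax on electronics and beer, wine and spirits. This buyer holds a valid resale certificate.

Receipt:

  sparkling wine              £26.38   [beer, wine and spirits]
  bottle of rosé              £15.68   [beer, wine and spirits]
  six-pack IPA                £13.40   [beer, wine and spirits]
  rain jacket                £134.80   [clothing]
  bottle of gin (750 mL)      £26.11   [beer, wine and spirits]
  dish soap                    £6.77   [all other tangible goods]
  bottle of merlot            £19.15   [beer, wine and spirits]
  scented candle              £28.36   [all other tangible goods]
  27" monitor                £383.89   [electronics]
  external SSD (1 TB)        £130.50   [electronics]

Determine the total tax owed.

Sparkling wine £26.38: beer, wine and spirits, buyer-exempt → 0% → £0.00
Bottle of rosé £15.68: beer, wine and spirits, buyer-exempt → 0% → £0.00
Six-pack IPA £13.40: beer, wine and spirits, buyer-exempt → 0% → £0.00
Rain jacket £134.80: clothing → 0% → £0.00
Bottle of gin (750 mL) £26.11: beer, wine and spirits, buyer-exempt → 0% → £0.00
Dish soap £6.77: all other tangible goods → 7.25% → £0.490825
Bottle of merlot £19.15: beer, wine and spirits, buyer-exempt → 0% → £0.00
Scented candle £28.36: all other tangible goods → 7.25% → £2.0561
27" monitor £383.89: electronics, buyer-exempt → 0% → £0.00
External SSD (1 TB) £130.50: electronics, buyer-exempt → 0% → £0.00
Unrounded tax sum = £2.546925 → £2.55

£2.55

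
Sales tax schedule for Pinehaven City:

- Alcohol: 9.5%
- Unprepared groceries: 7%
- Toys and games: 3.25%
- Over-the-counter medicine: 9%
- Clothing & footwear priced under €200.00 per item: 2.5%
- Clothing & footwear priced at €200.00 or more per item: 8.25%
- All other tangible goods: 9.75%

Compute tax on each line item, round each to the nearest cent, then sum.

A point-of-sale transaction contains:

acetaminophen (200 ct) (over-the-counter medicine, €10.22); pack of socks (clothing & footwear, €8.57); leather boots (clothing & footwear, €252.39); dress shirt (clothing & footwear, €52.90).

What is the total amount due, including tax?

Acetaminophen (200 ct) €10.22: over-the-counter medicine → 9% → €0.92
Pack of socks €8.57: clothing & footwear, under €200.00 → 2.5% → €0.21
Leather boots €252.39: clothing & footwear, €200.00 or more → 8.25% → €20.82
Dress shirt €52.90: clothing & footwear, under €200.00 → 2.5% → €1.32
Subtotal = €324.08; tax = €23.27; total due = €347.35

€347.35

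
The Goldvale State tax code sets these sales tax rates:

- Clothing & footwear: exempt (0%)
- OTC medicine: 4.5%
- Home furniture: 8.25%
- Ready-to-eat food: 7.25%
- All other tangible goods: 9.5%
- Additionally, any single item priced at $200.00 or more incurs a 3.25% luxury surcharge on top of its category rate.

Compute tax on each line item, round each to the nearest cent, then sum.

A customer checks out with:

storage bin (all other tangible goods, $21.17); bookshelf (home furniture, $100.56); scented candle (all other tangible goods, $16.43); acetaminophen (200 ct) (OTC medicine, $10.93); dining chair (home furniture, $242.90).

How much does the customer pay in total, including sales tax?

Storage bin $21.17: all other tangible goods → 9.5% → $2.01
Bookshelf $100.56: home furniture → 8.25% → $8.30
Scented candle $16.43: all other tangible goods → 9.5% → $1.56
Acetaminophen (200 ct) $10.93: OTC medicine → 4.5% → $0.49
Dining chair $242.90: home furniture → 8.25% + 3.25% surcharge = 11.5% → $27.93
Subtotal = $391.99; tax = $40.29; total due = $432.28

$432.28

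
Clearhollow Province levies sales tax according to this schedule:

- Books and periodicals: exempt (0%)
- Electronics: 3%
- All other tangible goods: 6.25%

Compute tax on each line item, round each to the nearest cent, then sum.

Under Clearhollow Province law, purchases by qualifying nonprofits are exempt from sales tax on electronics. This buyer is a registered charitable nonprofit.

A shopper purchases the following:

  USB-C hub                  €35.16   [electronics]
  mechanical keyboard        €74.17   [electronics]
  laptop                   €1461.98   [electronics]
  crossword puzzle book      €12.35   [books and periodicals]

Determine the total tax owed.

USB-C hub €35.16: electronics, buyer-exempt → 0% → €0.00
Mechanical keyboard €74.17: electronics, buyer-exempt → 0% → €0.00
Laptop €1461.98: electronics, buyer-exempt → 0% → €0.00
Crossword puzzle book €12.35: books and periodicals → 0% → €0.00
Total tax = €0.00

€0.00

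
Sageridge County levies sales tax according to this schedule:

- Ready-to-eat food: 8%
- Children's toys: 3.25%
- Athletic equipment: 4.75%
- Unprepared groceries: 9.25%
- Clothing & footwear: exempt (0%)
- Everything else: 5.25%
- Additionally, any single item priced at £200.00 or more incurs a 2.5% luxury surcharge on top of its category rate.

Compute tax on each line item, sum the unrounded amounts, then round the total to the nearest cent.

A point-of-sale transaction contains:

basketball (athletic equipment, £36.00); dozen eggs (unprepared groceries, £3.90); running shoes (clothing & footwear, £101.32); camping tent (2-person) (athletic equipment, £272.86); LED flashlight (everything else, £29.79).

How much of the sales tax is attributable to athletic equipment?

Basketball £36.00: athletic equipment → 4.75% → £1.71
Camping tent (2-person) £272.86: athletic equipment → 4.75% + 2.5% surcharge = 7.25% → £19.78235
Tax on athletic equipment: unrounded sum = £21.49235 → £21.49

£21.49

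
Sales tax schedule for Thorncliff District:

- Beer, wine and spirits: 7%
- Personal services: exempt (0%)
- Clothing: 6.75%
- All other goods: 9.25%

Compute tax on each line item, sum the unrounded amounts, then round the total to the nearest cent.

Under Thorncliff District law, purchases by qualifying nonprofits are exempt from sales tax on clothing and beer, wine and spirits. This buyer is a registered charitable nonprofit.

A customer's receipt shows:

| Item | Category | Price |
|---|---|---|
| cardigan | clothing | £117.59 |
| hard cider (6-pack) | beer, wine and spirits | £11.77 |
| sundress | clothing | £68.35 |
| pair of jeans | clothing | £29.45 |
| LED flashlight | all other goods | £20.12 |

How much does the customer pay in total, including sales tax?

Cardigan £117.59: clothing, buyer-exempt → 0% → £0.00
Hard cider (6-pack) £11.77: beer, wine and spirits, buyer-exempt → 0% → £0.00
Sundress £68.35: clothing, buyer-exempt → 0% → £0.00
Pair of jeans £29.45: clothing, buyer-exempt → 0% → £0.00
LED flashlight £20.12: all other goods → 9.25% → £1.8611
Subtotal = £247.28; unrounded tax = £1.8611 → £1.86; total due = £249.14

£249.14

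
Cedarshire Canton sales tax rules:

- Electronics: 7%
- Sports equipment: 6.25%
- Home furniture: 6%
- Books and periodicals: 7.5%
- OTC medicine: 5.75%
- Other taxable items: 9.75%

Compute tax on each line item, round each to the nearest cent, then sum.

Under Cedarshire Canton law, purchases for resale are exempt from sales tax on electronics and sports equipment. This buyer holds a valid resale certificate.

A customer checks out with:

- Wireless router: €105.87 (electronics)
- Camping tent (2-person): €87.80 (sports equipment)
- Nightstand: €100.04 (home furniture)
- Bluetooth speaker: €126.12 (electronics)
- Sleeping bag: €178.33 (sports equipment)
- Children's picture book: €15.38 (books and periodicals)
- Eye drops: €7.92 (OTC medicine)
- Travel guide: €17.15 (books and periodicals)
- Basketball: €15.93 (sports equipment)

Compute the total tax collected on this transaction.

€8.90

Wireless router €105.87: electronics, buyer-exempt → 0% → €0.00
Camping tent (2-person) €87.80: sports equipment, buyer-exempt → 0% → €0.00
Nightstand €100.04: home furniture → 6% → €6.00
Bluetooth speaker €126.12: electronics, buyer-exempt → 0% → €0.00
Sleeping bag €178.33: sports equipment, buyer-exempt → 0% → €0.00
Children's picture book €15.38: books and periodicals → 7.5% → €1.15
Eye drops €7.92: OTC medicine → 5.75% → €0.46
Travel guide €17.15: books and periodicals → 7.5% → €1.29
Basketball €15.93: sports equipment, buyer-exempt → 0% → €0.00
Total tax = €6.00 + €1.15 + €0.46 + €1.29 = €8.90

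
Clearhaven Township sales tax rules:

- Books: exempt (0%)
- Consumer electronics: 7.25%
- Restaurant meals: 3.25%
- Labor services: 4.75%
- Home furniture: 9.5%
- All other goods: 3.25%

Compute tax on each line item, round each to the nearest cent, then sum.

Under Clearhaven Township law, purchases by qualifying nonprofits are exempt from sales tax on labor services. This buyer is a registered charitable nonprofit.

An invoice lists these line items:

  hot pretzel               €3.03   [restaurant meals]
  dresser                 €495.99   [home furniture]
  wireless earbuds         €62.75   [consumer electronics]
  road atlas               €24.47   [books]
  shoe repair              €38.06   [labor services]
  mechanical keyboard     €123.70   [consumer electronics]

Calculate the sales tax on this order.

€60.74

Hot pretzel €3.03: restaurant meals → 3.25% → €0.10
Dresser €495.99: home furniture → 9.5% → €47.12
Wireless earbuds €62.75: consumer electronics → 7.25% → €4.55
Road atlas €24.47: books → 0% → €0.00
Shoe repair €38.06: labor services, buyer-exempt → 0% → €0.00
Mechanical keyboard €123.70: consumer electronics → 7.25% → €8.97
Total tax = €0.10 + €47.12 + €4.55 + €8.97 = €60.74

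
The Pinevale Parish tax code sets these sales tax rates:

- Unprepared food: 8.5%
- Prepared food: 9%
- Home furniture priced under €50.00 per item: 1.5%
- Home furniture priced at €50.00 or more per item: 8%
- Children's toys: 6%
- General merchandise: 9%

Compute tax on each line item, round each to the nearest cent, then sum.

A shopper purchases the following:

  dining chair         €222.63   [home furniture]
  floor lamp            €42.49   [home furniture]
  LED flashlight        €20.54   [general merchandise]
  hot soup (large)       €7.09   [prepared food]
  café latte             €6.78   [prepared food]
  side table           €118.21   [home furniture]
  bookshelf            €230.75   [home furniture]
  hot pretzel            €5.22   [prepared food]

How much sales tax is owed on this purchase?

€49.94

Dining chair €222.63: home furniture, €50.00 or more → 8% → €17.81
Floor lamp €42.49: home furniture, under €50.00 → 1.5% → €0.64
LED flashlight €20.54: general merchandise → 9% → €1.85
Hot soup (large) €7.09: prepared food → 9% → €0.64
Café latte €6.78: prepared food → 9% → €0.61
Side table €118.21: home furniture, €50.00 or more → 8% → €9.46
Bookshelf €230.75: home furniture, €50.00 or more → 8% → €18.46
Hot pretzel €5.22: prepared food → 9% → €0.47
Total tax = €17.81 + €0.64 + €1.85 + €0.64 + €0.61 + €9.46 + €18.46 + €0.47 = €49.94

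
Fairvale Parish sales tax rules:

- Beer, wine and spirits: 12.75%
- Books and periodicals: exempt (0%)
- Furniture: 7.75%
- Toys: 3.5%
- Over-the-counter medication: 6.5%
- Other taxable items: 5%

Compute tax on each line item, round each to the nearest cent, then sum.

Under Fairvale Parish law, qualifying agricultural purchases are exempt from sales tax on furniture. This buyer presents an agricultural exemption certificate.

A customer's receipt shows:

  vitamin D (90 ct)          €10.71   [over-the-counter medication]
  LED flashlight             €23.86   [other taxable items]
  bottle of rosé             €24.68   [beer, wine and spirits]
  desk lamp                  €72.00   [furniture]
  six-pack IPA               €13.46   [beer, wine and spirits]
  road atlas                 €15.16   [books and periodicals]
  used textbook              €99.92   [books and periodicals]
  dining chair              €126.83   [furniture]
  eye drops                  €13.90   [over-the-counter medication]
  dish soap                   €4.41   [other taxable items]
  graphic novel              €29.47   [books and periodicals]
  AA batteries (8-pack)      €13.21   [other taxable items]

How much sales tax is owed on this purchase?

Vitamin D (90 ct) €10.71: over-the-counter medication → 6.5% → €0.70
LED flashlight €23.86: other taxable items → 5% → €1.19
Bottle of rosé €24.68: beer, wine and spirits → 12.75% → €3.15
Desk lamp €72.00: furniture, buyer-exempt → 0% → €0.00
Six-pack IPA €13.46: beer, wine and spirits → 12.75% → €1.72
Road atlas €15.16: books and periodicals → 0% → €0.00
Used textbook €99.92: books and periodicals → 0% → €0.00
Dining chair €126.83: furniture, buyer-exempt → 0% → €0.00
Eye drops €13.90: over-the-counter medication → 6.5% → €0.90
Dish soap €4.41: other taxable items → 5% → €0.22
Graphic novel €29.47: books and periodicals → 0% → €0.00
AA batteries (8-pack) €13.21: other taxable items → 5% → €0.66
Total tax = €0.70 + €1.19 + €3.15 + €1.72 + €0.90 + €0.22 + €0.66 = €8.54

€8.54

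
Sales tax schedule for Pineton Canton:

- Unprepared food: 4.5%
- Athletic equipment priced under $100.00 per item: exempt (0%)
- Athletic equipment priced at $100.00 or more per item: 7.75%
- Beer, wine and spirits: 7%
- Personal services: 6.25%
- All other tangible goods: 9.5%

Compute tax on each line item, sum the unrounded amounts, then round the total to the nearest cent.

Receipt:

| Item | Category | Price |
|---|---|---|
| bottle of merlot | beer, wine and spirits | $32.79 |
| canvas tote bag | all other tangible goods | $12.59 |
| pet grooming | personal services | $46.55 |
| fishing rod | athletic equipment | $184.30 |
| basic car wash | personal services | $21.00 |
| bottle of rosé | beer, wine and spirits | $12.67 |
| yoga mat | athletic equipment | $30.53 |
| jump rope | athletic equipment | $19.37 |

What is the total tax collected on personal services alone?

Pet grooming $46.55: personal services → 6.25% → $2.909375
Basic car wash $21.00: personal services → 6.25% → $1.3125
Tax on personal services: unrounded sum = $4.221875 → $4.22

$4.22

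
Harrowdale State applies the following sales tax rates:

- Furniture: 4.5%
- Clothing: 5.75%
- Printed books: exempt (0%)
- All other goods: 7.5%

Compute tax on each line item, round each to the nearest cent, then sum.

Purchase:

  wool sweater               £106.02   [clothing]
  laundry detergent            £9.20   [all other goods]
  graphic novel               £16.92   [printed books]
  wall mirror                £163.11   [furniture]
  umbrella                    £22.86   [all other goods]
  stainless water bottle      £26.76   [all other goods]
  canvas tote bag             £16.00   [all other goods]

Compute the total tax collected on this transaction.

£19.05

Wool sweater £106.02: clothing → 5.75% → £6.10
Laundry detergent £9.20: all other goods → 7.5% → £0.69
Graphic novel £16.92: printed books → 0% → £0.00
Wall mirror £163.11: furniture → 4.5% → £7.34
Umbrella £22.86: all other goods → 7.5% → £1.71
Stainless water bottle £26.76: all other goods → 7.5% → £2.01
Canvas tote bag £16.00: all other goods → 7.5% → £1.20
Total tax = £6.10 + £0.69 + £7.34 + £1.71 + £2.01 + £1.20 = £19.05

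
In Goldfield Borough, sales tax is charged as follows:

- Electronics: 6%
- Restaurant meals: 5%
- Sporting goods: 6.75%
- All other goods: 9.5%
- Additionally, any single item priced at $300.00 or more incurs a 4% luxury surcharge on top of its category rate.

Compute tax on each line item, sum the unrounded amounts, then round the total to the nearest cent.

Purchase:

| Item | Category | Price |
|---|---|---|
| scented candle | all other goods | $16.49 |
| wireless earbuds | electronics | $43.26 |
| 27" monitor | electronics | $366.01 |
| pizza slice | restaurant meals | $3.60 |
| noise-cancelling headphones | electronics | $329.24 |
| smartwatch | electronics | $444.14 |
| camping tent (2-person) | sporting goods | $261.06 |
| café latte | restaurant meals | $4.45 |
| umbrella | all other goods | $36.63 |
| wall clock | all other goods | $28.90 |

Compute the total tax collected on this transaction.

Scented candle $16.49: all other goods → 9.5% → $1.56655
Wireless earbuds $43.26: electronics → 6% → $2.5956
27" monitor $366.01: electronics → 6% + 4% surcharge = 10% → $36.601
Pizza slice $3.60: restaurant meals → 5% → $0.18
Noise-cancelling headphones $329.24: electronics → 6% + 4% surcharge = 10% → $32.924
Smartwatch $444.14: electronics → 6% + 4% surcharge = 10% → $44.414
Camping tent (2-person) $261.06: sporting goods → 6.75% → $17.62155
Café latte $4.45: restaurant meals → 5% → $0.2225
Umbrella $36.63: all other goods → 9.5% → $3.47985
Wall clock $28.90: all other goods → 9.5% → $2.7455
Unrounded tax sum = $142.35055 → $142.35

$142.35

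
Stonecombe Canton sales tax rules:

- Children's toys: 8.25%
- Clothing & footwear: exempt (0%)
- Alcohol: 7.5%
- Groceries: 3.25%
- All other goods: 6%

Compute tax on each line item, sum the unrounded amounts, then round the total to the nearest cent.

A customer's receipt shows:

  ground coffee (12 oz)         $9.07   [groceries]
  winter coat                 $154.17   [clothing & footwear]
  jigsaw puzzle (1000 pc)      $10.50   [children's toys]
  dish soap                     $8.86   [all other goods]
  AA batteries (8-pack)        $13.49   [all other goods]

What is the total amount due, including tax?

Ground coffee (12 oz) $9.07: groceries → 3.25% → $0.294775
Winter coat $154.17: clothing & footwear → 0% → $0.00
Jigsaw puzzle (1000 pc) $10.50: children's toys → 8.25% → $0.86625
Dish soap $8.86: all other goods → 6% → $0.5316
AA batteries (8-pack) $13.49: all other goods → 6% → $0.8094
Subtotal = $196.09; unrounded tax = $2.502025 → $2.50; total due = $198.59

$198.59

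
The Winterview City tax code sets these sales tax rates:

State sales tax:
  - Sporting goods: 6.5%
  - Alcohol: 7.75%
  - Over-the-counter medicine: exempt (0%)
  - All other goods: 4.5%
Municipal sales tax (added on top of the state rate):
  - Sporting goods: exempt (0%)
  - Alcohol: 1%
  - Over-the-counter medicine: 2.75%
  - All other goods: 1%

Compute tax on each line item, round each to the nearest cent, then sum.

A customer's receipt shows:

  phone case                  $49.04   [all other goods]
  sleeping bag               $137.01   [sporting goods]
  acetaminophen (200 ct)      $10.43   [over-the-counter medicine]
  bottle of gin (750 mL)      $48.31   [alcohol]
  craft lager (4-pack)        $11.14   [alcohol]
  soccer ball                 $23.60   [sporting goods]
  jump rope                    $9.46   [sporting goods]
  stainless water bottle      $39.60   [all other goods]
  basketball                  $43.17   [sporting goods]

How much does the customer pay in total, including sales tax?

$395.99

Phone case $49.04: all other goods → 4.5% + 1% municipal = 5.5% → $2.70
Sleeping bag $137.01: sporting goods → 6.5% + 0% municipal = 6.5% → $8.91
Acetaminophen (200 ct) $10.43: over-the-counter medicine → 0% + 2.75% municipal = 2.75% → $0.29
Bottle of gin (750 mL) $48.31: alcohol → 7.75% + 1% municipal = 8.75% → $4.23
Craft lager (4-pack) $11.14: alcohol → 7.75% + 1% municipal = 8.75% → $0.97
Soccer ball $23.60: sporting goods → 6.5% + 0% municipal = 6.5% → $1.53
Jump rope $9.46: sporting goods → 6.5% + 0% municipal = 6.5% → $0.61
Stainless water bottle $39.60: all other goods → 4.5% + 1% municipal = 5.5% → $2.18
Basketball $43.17: sporting goods → 6.5% + 0% municipal = 6.5% → $2.81
Subtotal = $371.76; tax = $24.23; total due = $395.99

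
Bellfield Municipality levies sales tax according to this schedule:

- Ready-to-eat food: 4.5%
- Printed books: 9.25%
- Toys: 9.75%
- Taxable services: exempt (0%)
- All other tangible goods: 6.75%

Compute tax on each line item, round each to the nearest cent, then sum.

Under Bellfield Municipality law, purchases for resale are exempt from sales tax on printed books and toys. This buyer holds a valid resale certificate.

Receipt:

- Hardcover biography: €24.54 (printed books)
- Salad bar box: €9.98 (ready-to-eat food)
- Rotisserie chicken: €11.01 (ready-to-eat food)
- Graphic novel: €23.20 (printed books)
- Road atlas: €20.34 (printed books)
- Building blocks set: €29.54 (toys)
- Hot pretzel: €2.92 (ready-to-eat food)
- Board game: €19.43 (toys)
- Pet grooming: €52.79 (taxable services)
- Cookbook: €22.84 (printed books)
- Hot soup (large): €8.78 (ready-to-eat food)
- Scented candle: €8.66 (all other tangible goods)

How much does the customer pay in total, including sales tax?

€236.09

Hardcover biography €24.54: printed books, buyer-exempt → 0% → €0.00
Salad bar box €9.98: ready-to-eat food → 4.5% → €0.45
Rotisserie chicken €11.01: ready-to-eat food → 4.5% → €0.50
Graphic novel €23.20: printed books, buyer-exempt → 0% → €0.00
Road atlas €20.34: printed books, buyer-exempt → 0% → €0.00
Building blocks set €29.54: toys, buyer-exempt → 0% → €0.00
Hot pretzel €2.92: ready-to-eat food → 4.5% → €0.13
Board game €19.43: toys, buyer-exempt → 0% → €0.00
Pet grooming €52.79: taxable services → 0% → €0.00
Cookbook €22.84: printed books, buyer-exempt → 0% → €0.00
Hot soup (large) €8.78: ready-to-eat food → 4.5% → €0.40
Scented candle €8.66: all other tangible goods → 6.75% → €0.58
Subtotal = €234.03; tax = €2.06; total due = €236.09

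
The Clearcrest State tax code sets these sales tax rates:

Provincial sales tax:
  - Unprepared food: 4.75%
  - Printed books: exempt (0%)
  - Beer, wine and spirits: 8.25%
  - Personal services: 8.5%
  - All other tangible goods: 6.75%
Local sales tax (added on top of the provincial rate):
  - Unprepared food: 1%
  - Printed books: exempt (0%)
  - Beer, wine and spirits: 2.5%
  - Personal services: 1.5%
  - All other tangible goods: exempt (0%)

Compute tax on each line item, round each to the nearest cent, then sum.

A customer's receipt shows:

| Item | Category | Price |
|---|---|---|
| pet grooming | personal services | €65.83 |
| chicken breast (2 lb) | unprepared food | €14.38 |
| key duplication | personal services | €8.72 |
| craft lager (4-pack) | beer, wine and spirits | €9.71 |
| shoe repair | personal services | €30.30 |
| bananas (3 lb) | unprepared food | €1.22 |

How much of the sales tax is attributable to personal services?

Pet grooming €65.83: personal services → 8.5% + 1.5% local = 10% → €6.58
Key duplication €8.72: personal services → 8.5% + 1.5% local = 10% → €0.87
Shoe repair €30.30: personal services → 8.5% + 1.5% local = 10% → €3.03
Tax on personal services = €6.58 + €0.87 + €3.03 = €10.48

€10.48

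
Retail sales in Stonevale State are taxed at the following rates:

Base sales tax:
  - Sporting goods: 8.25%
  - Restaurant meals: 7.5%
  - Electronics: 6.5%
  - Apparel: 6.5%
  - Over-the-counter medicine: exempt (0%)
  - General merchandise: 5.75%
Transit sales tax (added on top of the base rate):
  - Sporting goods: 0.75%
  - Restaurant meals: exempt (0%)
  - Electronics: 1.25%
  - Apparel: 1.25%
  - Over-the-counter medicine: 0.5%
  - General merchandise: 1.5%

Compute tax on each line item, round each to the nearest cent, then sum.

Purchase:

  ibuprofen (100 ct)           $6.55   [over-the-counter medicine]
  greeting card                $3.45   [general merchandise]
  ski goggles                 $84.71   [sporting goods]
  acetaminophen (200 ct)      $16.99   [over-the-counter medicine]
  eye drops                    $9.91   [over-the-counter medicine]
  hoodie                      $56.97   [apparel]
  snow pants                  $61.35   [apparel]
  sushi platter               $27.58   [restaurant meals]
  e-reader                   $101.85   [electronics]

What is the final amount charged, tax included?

$396.52

Ibuprofen (100 ct) $6.55: over-the-counter medicine → 0% + 0.5% transit = 0.5% → $0.03
Greeting card $3.45: general merchandise → 5.75% + 1.5% transit = 7.25% → $0.25
Ski goggles $84.71: sporting goods → 8.25% + 0.75% transit = 9% → $7.62
Acetaminophen (200 ct) $16.99: over-the-counter medicine → 0% + 0.5% transit = 0.5% → $0.08
Eye drops $9.91: over-the-counter medicine → 0% + 0.5% transit = 0.5% → $0.05
Hoodie $56.97: apparel → 6.5% + 1.25% transit = 7.75% → $4.42
Snow pants $61.35: apparel → 6.5% + 1.25% transit = 7.75% → $4.75
Sushi platter $27.58: restaurant meals → 7.5% + 0% transit = 7.5% → $2.07
E-reader $101.85: electronics → 6.5% + 1.25% transit = 7.75% → $7.89
Subtotal = $369.36; tax = $27.16; total due = $396.52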